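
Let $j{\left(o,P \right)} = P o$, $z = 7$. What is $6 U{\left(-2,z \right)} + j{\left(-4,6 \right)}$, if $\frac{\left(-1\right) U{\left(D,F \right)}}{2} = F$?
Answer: $-108$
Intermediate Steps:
$U{\left(D,F \right)} = - 2 F$
$6 U{\left(-2,z \right)} + j{\left(-4,6 \right)} = 6 \left(\left(-2\right) 7\right) + 6 \left(-4\right) = 6 \left(-14\right) - 24 = -84 - 24 = -108$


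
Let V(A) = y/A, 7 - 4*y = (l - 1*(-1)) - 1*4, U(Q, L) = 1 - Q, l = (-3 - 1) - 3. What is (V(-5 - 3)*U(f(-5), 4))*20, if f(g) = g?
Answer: -255/4 ≈ -63.750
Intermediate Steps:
l = -7 (l = -4 - 3 = -7)
y = 17/4 (y = 7/4 - ((-7 - 1*(-1)) - 1*4)/4 = 7/4 - ((-7 + 1) - 4)/4 = 7/4 - (-6 - 4)/4 = 7/4 - 1/4*(-10) = 7/4 + 5/2 = 17/4 ≈ 4.2500)
V(A) = 17/(4*A)
(V(-5 - 3)*U(f(-5), 4))*20 = ((17/(4*(-5 - 3)))*(1 - 1*(-5)))*20 = (((17/4)/(-8))*(1 + 5))*20 = (((17/4)*(-1/8))*6)*20 = -17/32*6*20 = -51/16*20 = -255/4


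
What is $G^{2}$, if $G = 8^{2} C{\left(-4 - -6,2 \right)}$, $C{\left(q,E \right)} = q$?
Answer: $16384$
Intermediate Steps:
$G = 128$ ($G = 8^{2} \left(-4 - -6\right) = 64 \left(-4 + 6\right) = 64 \cdot 2 = 128$)
$G^{2} = 128^{2} = 16384$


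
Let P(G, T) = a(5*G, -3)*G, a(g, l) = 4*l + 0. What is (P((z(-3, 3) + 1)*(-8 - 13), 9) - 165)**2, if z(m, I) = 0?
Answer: 7569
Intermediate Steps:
a(g, l) = 4*l
P(G, T) = -12*G (P(G, T) = (4*(-3))*G = -12*G)
(P((z(-3, 3) + 1)*(-8 - 13), 9) - 165)**2 = (-12*(0 + 1)*(-8 - 13) - 165)**2 = (-12*(-21) - 165)**2 = (252 - 165)**2 = 87**2 = 7569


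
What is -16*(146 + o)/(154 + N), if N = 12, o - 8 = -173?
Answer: 152/83 ≈ 1.8313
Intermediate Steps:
o = -165 (o = 8 - 173 = -165)
-16*(146 + o)/(154 + N) = -16*(146 - 165)/(154 + 12) = -(-304)/166 = -16*(-19/166) = 152/83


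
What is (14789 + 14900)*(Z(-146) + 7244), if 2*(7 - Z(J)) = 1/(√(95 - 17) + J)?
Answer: 4572011321779/21238 + 29689*√78/42476 ≈ 2.1528e+8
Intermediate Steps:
Z(J) = 7 - 1/(2*(J + √78)) (Z(J) = 7 - 1/(2*(√(95 - 17) + J)) = 7 - 1/(2*(√78 + J)) = 7 - 1/(2*(J + √78)))
(14789 + 14900)*(Z(-146) + 7244) = (14789 + 14900)*((-½ + 7*(-146) + 7*√78)/(-146 + √78) + 7244) = 29689*((-½ - 1022 + 7*√78)/(-146 + √78) + 7244) = 29689*((-2045/2 + 7*√78)/(-146 + √78) + 7244) = 29689*(7244 + (-2045/2 + 7*√78)/(-146 + √78)) = 215067116 + 29689*(-2045/2 + 7*√78)/(-146 + √78)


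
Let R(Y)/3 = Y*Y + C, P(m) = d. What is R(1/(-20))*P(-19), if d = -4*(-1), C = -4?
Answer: -4797/100 ≈ -47.970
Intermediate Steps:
d = 4
P(m) = 4
R(Y) = -12 + 3*Y² (R(Y) = 3*(Y*Y - 4) = 3*(Y² - 4) = 3*(-4 + Y²) = -12 + 3*Y²)
R(1/(-20))*P(-19) = (-12 + 3*(1/(-20))²)*4 = (-12 + 3*(-1/20)²)*4 = (-12 + 3*(1/400))*4 = (-12 + 3/400)*4 = -4797/400*4 = -4797/100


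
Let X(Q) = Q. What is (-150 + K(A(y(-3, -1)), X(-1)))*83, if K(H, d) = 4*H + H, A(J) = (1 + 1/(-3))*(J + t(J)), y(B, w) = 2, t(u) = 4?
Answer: -10790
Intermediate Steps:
A(J) = 8/3 + 2*J/3 (A(J) = (1 + 1/(-3))*(J + 4) = (1 - ⅓)*(4 + J) = 2*(4 + J)/3 = 8/3 + 2*J/3)
K(H, d) = 5*H
(-150 + K(A(y(-3, -1)), X(-1)))*83 = (-150 + 5*(8/3 + (⅔)*2))*83 = (-150 + 5*(8/3 + 4/3))*83 = (-150 + 5*4)*83 = (-150 + 20)*83 = -130*83 = -10790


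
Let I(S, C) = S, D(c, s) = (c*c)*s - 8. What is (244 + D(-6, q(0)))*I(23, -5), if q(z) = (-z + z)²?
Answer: 5428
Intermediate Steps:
q(z) = 0 (q(z) = 0² = 0)
D(c, s) = -8 + s*c² (D(c, s) = c²*s - 8 = s*c² - 8 = -8 + s*c²)
(244 + D(-6, q(0)))*I(23, -5) = (244 + (-8 + 0*(-6)²))*23 = (244 + (-8 + 0*36))*23 = (244 + (-8 + 0))*23 = (244 - 8)*23 = 236*23 = 5428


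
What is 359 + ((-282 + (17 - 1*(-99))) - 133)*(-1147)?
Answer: 343312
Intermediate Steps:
359 + ((-282 + (17 - 1*(-99))) - 133)*(-1147) = 359 + ((-282 + (17 + 99)) - 133)*(-1147) = 359 + ((-282 + 116) - 133)*(-1147) = 359 + (-166 - 133)*(-1147) = 359 - 299*(-1147) = 359 + 342953 = 343312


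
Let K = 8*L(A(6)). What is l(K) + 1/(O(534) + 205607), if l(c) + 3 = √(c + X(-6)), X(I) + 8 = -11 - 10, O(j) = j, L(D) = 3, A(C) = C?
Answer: -618422/206141 + I*√5 ≈ -3.0 + 2.2361*I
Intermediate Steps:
X(I) = -29 (X(I) = -8 + (-11 - 10) = -8 - 21 = -29)
K = 24 (K = 8*3 = 24)
l(c) = -3 + √(-29 + c) (l(c) = -3 + √(c - 29) = -3 + √(-29 + c))
l(K) + 1/(O(534) + 205607) = (-3 + √(-29 + 24)) + 1/(534 + 205607) = (-3 + √(-5)) + 1/206141 = (-3 + I*√5) + 1/206141 = -618422/206141 + I*√5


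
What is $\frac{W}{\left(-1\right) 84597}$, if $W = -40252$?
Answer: $\frac{40252}{84597} \approx 0.47581$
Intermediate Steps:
$\frac{W}{\left(-1\right) 84597} = - \frac{40252}{\left(-1\right) 84597} = - \frac{40252}{-84597} = \left(-40252\right) \left(- \frac{1}{84597}\right) = \frac{40252}{84597}$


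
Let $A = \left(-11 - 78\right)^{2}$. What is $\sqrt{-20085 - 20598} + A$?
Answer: $7921 + i \sqrt{40683} \approx 7921.0 + 201.7 i$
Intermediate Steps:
$A = 7921$ ($A = \left(-89\right)^{2} = 7921$)
$\sqrt{-20085 - 20598} + A = \sqrt{-20085 - 20598} + 7921 = \sqrt{-40683} + 7921 = i \sqrt{40683} + 7921 = 7921 + i \sqrt{40683}$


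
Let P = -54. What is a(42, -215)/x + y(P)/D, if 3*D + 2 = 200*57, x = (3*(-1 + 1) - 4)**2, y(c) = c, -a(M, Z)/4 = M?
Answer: -119841/11398 ≈ -10.514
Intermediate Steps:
a(M, Z) = -4*M
x = 16 (x = (3*0 - 4)**2 = (0 - 4)**2 = (-4)**2 = 16)
D = 11398/3 (D = -2/3 + (200*57)/3 = -2/3 + (1/3)*11400 = -2/3 + 3800 = 11398/3 ≈ 3799.3)
a(42, -215)/x + y(P)/D = -4*42/16 - 54/11398/3 = -168*1/16 - 54*3/11398 = -21/2 - 81/5699 = -119841/11398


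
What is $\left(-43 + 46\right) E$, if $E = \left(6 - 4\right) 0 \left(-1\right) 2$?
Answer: $0$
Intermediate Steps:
$E = 0$ ($E = 2 \cdot 0 \cdot 2 = 2 \cdot 0 = 0$)
$\left(-43 + 46\right) E = \left(-43 + 46\right) 0 = 3 \cdot 0 = 0$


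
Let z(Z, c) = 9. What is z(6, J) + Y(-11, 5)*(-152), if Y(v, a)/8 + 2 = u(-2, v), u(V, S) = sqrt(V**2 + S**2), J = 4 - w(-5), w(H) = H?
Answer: 2441 - 6080*sqrt(5) ≈ -11154.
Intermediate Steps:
J = 9 (J = 4 - 1*(-5) = 4 + 5 = 9)
u(V, S) = sqrt(S**2 + V**2)
Y(v, a) = -16 + 8*sqrt(4 + v**2) (Y(v, a) = -16 + 8*sqrt(v**2 + (-2)**2) = -16 + 8*sqrt(v**2 + 4) = -16 + 8*sqrt(4 + v**2))
z(6, J) + Y(-11, 5)*(-152) = 9 + (-16 + 8*sqrt(4 + (-11)**2))*(-152) = 9 + (-16 + 8*sqrt(4 + 121))*(-152) = 9 + (-16 + 8*sqrt(125))*(-152) = 9 + (-16 + 8*(5*sqrt(5)))*(-152) = 9 + (-16 + 40*sqrt(5))*(-152) = 9 + (2432 - 6080*sqrt(5)) = 2441 - 6080*sqrt(5)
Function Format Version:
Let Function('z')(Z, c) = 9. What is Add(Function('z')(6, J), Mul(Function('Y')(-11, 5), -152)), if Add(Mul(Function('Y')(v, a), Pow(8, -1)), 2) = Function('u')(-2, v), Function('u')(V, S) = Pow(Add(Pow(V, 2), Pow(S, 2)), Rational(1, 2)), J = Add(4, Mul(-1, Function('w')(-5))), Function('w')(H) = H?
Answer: Add(2441, Mul(-6080, Pow(5, Rational(1, 2)))) ≈ -11154.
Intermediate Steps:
J = 9 (J = Add(4, Mul(-1, -5)) = Add(4, 5) = 9)
Function('u')(V, S) = Pow(Add(Pow(S, 2), Pow(V, 2)), Rational(1, 2))
Function('Y')(v, a) = Add(-16, Mul(8, Pow(Add(4, Pow(v, 2)), Rational(1, 2)))) (Function('Y')(v, a) = Add(-16, Mul(8, Pow(Add(Pow(v, 2), Pow(-2, 2)), Rational(1, 2)))) = Add(-16, Mul(8, Pow(Add(Pow(v, 2), 4), Rational(1, 2)))) = Add(-16, Mul(8, Pow(Add(4, Pow(v, 2)), Rational(1, 2)))))
Add(Function('z')(6, J), Mul(Function('Y')(-11, 5), -152)) = Add(9, Mul(Add(-16, Mul(8, Pow(Add(4, Pow(-11, 2)), Rational(1, 2)))), -152)) = Add(9, Mul(Add(-16, Mul(8, Pow(Add(4, 121), Rational(1, 2)))), -152)) = Add(9, Mul(Add(-16, Mul(8, Pow(125, Rational(1, 2)))), -152)) = Add(9, Mul(Add(-16, Mul(8, Mul(5, Pow(5, Rational(1, 2))))), -152)) = Add(9, Mul(Add(-16, Mul(40, Pow(5, Rational(1, 2)))), -152)) = Add(9, Add(2432, Mul(-6080, Pow(5, Rational(1, 2))))) = Add(2441, Mul(-6080, Pow(5, Rational(1, 2))))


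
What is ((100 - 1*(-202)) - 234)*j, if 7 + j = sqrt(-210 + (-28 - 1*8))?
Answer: -476 + 68*I*sqrt(246) ≈ -476.0 + 1066.5*I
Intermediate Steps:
j = -7 + I*sqrt(246) (j = -7 + sqrt(-210 + (-28 - 1*8)) = -7 + sqrt(-210 + (-28 - 8)) = -7 + sqrt(-210 - 36) = -7 + sqrt(-246) = -7 + I*sqrt(246) ≈ -7.0 + 15.684*I)
((100 - 1*(-202)) - 234)*j = ((100 - 1*(-202)) - 234)*(-7 + I*sqrt(246)) = ((100 + 202) - 234)*(-7 + I*sqrt(246)) = (302 - 234)*(-7 + I*sqrt(246)) = 68*(-7 + I*sqrt(246)) = -476 + 68*I*sqrt(246)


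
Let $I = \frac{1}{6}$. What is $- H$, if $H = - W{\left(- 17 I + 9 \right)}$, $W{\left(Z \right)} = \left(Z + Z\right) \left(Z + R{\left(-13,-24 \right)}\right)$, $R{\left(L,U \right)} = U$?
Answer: $- \frac{3959}{18} \approx -219.94$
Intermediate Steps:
$I = \frac{1}{6} \approx 0.16667$
$W{\left(Z \right)} = 2 Z \left(-24 + Z\right)$ ($W{\left(Z \right)} = \left(Z + Z\right) \left(Z - 24\right) = 2 Z \left(-24 + Z\right)$)
$H = \frac{3959}{18}$ ($H = - 2 \left(\left(-17\right) \frac{1}{6} + 9\right) \left(-24 + \left(\left(-17\right) \frac{1}{6} + 9\right)\right) = - 2 \left(- \frac{17}{6} + 9\right) \left(-24 + \left(- \frac{17}{6} + 9\right)\right) = - \frac{2 \cdot 37 \left(-24 + \frac{37}{6}\right)}{6} = - \frac{2 \cdot 37 \left(-107\right)}{6 \cdot 6} = \left(-1\right) \left(- \frac{3959}{18}\right) = \frac{3959}{18} \approx 219.94$)
$- H = \left(-1\right) \frac{3959}{18} = - \frac{3959}{18}$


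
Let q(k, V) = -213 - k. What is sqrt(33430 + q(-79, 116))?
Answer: 4*sqrt(2081) ≈ 182.47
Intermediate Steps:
sqrt(33430 + q(-79, 116)) = sqrt(33430 + (-213 - 1*(-79))) = sqrt(33430 + (-213 + 79)) = sqrt(33430 - 134) = sqrt(33296) = 4*sqrt(2081)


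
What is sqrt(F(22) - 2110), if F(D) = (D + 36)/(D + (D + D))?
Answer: I*sqrt(2296833)/33 ≈ 45.925*I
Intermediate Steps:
F(D) = (36 + D)/(3*D) (F(D) = (36 + D)/(D + 2*D) = (36 + D)/((3*D)) = (36 + D)*(1/(3*D)) = (36 + D)/(3*D))
sqrt(F(22) - 2110) = sqrt((1/3)*(36 + 22)/22 - 2110) = sqrt((1/3)*(1/22)*58 - 2110) = sqrt(29/33 - 2110) = sqrt(-69601/33) = I*sqrt(2296833)/33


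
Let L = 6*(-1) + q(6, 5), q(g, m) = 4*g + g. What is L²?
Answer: 576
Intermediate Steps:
q(g, m) = 5*g
L = 24 (L = 6*(-1) + 5*6 = -6 + 30 = 24)
L² = 24² = 576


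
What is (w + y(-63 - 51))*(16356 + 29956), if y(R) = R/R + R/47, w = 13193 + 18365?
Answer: 68688059608/47 ≈ 1.4614e+9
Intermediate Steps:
w = 31558
y(R) = 1 + R/47 (y(R) = 1 + R*(1/47) = 1 + R/47)
(w + y(-63 - 51))*(16356 + 29956) = (31558 + (1 + (-63 - 51)/47))*(16356 + 29956) = (31558 + (1 + (1/47)*(-114)))*46312 = (31558 + (1 - 114/47))*46312 = (31558 - 67/47)*46312 = (1483159/47)*46312 = 68688059608/47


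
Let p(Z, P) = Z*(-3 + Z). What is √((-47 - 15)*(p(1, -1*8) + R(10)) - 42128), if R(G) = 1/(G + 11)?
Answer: I*√18525066/21 ≈ 204.96*I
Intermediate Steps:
R(G) = 1/(11 + G)
√((-47 - 15)*(p(1, -1*8) + R(10)) - 42128) = √((-47 - 15)*(1*(-3 + 1) + 1/(11 + 10)) - 42128) = √(-62*(1*(-2) + 1/21) - 42128) = √(-62*(-2 + 1/21) - 42128) = √(-62*(-41/21) - 42128) = √(2542/21 - 42128) = √(-882146/21) = I*√18525066/21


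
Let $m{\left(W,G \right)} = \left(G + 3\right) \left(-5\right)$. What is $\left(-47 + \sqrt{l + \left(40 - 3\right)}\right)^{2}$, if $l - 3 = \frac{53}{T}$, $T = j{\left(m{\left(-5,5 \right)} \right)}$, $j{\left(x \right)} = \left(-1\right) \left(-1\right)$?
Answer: $\left(47 - \sqrt{93}\right)^{2} \approx 1395.5$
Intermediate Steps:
$m{\left(W,G \right)} = -15 - 5 G$ ($m{\left(W,G \right)} = \left(3 + G\right) \left(-5\right) = -15 - 5 G$)
$j{\left(x \right)} = 1$
$T = 1$
$l = 56$ ($l = 3 + \frac{53}{1} = 3 + 53 \cdot 1 = 3 + 53 = 56$)
$\left(-47 + \sqrt{l + \left(40 - 3\right)}\right)^{2} = \left(-47 + \sqrt{56 + \left(40 - 3\right)}\right)^{2} = \left(-47 + \sqrt{56 + 37}\right)^{2} = \left(-47 + \sqrt{93}\right)^{2}$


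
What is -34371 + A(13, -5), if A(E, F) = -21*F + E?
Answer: -34253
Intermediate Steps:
A(E, F) = E - 21*F
-34371 + A(13, -5) = -34371 + (13 - 21*(-5)) = -34371 + (13 + 105) = -34371 + 118 = -34253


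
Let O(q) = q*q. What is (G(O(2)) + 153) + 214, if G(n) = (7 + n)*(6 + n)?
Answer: 477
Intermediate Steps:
O(q) = q²
G(n) = (6 + n)*(7 + n)
(G(O(2)) + 153) + 214 = ((42 + (2²)² + 13*2²) + 153) + 214 = ((42 + 4² + 13*4) + 153) + 214 = ((42 + 16 + 52) + 153) + 214 = (110 + 153) + 214 = 263 + 214 = 477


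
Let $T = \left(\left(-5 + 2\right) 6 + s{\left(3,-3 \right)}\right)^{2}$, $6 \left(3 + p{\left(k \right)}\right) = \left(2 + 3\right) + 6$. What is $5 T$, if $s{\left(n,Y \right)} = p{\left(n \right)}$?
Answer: $\frac{66125}{36} \approx 1836.8$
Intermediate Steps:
$p{\left(k \right)} = - \frac{7}{6}$ ($p{\left(k \right)} = -3 + \frac{\left(2 + 3\right) + 6}{6} = -3 + \frac{5 + 6}{6} = -3 + \frac{1}{6} \cdot 11 = -3 + \frac{11}{6} = - \frac{7}{6}$)
$s{\left(n,Y \right)} = - \frac{7}{6}$
$T = \frac{13225}{36}$ ($T = \left(\left(-5 + 2\right) 6 - \frac{7}{6}\right)^{2} = \left(\left(-3\right) 6 - \frac{7}{6}\right)^{2} = \left(-18 - \frac{7}{6}\right)^{2} = \left(- \frac{115}{6}\right)^{2} = \frac{13225}{36} \approx 367.36$)
$5 T = 5 \cdot \frac{13225}{36} = \frac{66125}{36}$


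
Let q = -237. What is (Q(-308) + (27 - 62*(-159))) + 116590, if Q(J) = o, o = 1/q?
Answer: 29974574/237 ≈ 1.2648e+5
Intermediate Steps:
o = -1/237 (o = 1/(-237) = -1/237 ≈ -0.0042194)
Q(J) = -1/237
(Q(-308) + (27 - 62*(-159))) + 116590 = (-1/237 + (27 - 62*(-159))) + 116590 = (-1/237 + (27 + 9858)) + 116590 = (-1/237 + 9885) + 116590 = 2342744/237 + 116590 = 29974574/237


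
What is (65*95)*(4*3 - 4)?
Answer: 49400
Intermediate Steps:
(65*95)*(4*3 - 4) = 6175*(12 - 4) = 6175*8 = 49400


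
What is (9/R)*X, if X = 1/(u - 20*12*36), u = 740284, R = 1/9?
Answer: 81/731644 ≈ 0.00011071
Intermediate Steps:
R = 1/9 ≈ 0.11111
X = 1/731644 (X = 1/(740284 - 20*12*36) = 1/(740284 - 240*36) = 1/(740284 - 8640) = 1/731644 ≈ 1.3668e-6)
(9/R)*X = (9/(1/9))*(1/731644) = (9*9)*(1/731644) = 81*(1/731644) = 81/731644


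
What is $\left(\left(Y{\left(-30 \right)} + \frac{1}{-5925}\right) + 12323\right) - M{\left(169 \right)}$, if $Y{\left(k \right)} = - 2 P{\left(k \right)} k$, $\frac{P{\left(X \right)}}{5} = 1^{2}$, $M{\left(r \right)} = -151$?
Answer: $\frac{75685949}{5925} \approx 12774.0$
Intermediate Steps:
$P{\left(X \right)} = 5$ ($P{\left(X \right)} = 5 \cdot 1^{2} = 5 \cdot 1 = 5$)
$Y{\left(k \right)} = - 10 k$ ($Y{\left(k \right)} = \left(-2\right) 5 k = - 10 k$)
$\left(\left(Y{\left(-30 \right)} + \frac{1}{-5925}\right) + 12323\right) - M{\left(169 \right)} = \left(\left(\left(-10\right) \left(-30\right) + \frac{1}{-5925}\right) + 12323\right) - -151 = \left(\left(300 - \frac{1}{5925}\right) + 12323\right) + 151 = \left(\frac{1777499}{5925} + 12323\right) + 151 = \frac{74791274}{5925} + 151 = \frac{75685949}{5925}$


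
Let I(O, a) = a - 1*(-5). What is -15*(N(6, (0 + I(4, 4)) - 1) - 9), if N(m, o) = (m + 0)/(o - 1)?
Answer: 855/7 ≈ 122.14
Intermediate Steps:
I(O, a) = 5 + a (I(O, a) = a + 5 = 5 + a)
N(m, o) = m/(-1 + o)
-15*(N(6, (0 + I(4, 4)) - 1) - 9) = -15*(6/(-1 + ((0 + (5 + 4)) - 1)) - 9) = -15*(6/(-1 + ((0 + 9) - 1)) - 9) = -15*(6/(-1 + (9 - 1)) - 9) = -15*(6/(-1 + 8) - 9) = -15*(6/7 - 9) = -15*(-57/7) = 855/7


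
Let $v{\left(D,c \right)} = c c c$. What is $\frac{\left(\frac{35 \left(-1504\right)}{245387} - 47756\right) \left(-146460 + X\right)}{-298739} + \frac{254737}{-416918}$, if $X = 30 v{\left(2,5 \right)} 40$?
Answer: $\frac{367593935154632017}{650273808284842} \approx 565.29$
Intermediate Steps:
$v{\left(D,c \right)} = c^{3}$ ($v{\left(D,c \right)} = c^{2} c = c^{3}$)
$X = 150000$ ($X = 30 \cdot 5^{3} \cdot 40 = 30 \cdot 125 \cdot 40 = 3750 \cdot 40 = 150000$)
$\frac{\left(\frac{35 \left(-1504\right)}{245387} - 47756\right) \left(-146460 + X\right)}{-298739} + \frac{254737}{-416918} = \frac{\left(\frac{35 \left(-1504\right)}{245387} - 47756\right) \left(-146460 + 150000\right)}{-298739} + \frac{254737}{-416918} = \left(\left(-52640\right) \frac{1}{245387} - 47756\right) 3540 \left(- \frac{1}{298739}\right) + 254737 \left(- \frac{1}{416918}\right) = \left(- \frac{1120}{5221} - 47756\right) 3540 \left(- \frac{1}{298739}\right) - \frac{254737}{416918} = \left(- \frac{249335196}{5221}\right) 3540 \left(- \frac{1}{298739}\right) - \frac{254737}{416918} = \left(- \frac{882646593840}{5221}\right) \left(- \frac{1}{298739}\right) - \frac{254737}{416918} = \frac{882646593840}{1559716319} - \frac{254737}{416918} = \frac{367593935154632017}{650273808284842}$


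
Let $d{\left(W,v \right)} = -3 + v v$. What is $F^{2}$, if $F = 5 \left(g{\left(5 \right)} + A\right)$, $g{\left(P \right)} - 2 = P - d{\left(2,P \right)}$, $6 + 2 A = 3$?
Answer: $\frac{27225}{4} \approx 6806.3$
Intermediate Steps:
$A = - \frac{3}{2}$ ($A = -3 + \frac{1}{2} \cdot 3 = -3 + \frac{3}{2} = - \frac{3}{2} \approx -1.5$)
$d{\left(W,v \right)} = -3 + v^{2}$
$g{\left(P \right)} = 5 + P - P^{2}$ ($g{\left(P \right)} = 2 - \left(-3 + P^{2} - P\right) = 2 + \left(3 + P - P^{2}\right) = 5 + P - P^{2}$)
$F = - \frac{165}{2}$ ($F = 5 \left(\left(5 + 5 - 5^{2}\right) - \frac{3}{2}\right) = 5 \left(\left(5 + 5 - 25\right) - \frac{3}{2}\right) = 5 \left(-15 - \frac{3}{2}\right) = 5 \left(- \frac{33}{2}\right) = - \frac{165}{2} \approx -82.5$)
$F^{2} = \left(- \frac{165}{2}\right)^{2} = \frac{27225}{4}$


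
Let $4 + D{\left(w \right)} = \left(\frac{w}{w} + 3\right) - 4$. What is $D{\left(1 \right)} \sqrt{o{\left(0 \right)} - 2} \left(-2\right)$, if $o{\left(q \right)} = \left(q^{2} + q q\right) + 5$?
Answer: $8 \sqrt{3} \approx 13.856$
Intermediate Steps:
$o{\left(q \right)} = 5 + 2 q^{2}$ ($o{\left(q \right)} = \left(q^{2} + q^{2}\right) + 5 = 2 q^{2} + 5 = 5 + 2 q^{2}$)
$D{\left(w \right)} = -4$ ($D{\left(w \right)} = -4 + \left(\left(\frac{w}{w} + 3\right) - 4\right) = -4 + \left(\left(1 + 3\right) - 4\right) = -4 + \left(4 - 4\right) = -4 + 0 = -4$)
$D{\left(1 \right)} \sqrt{o{\left(0 \right)} - 2} \left(-2\right) = - 4 \sqrt{\left(5 + 2 \cdot 0^{2}\right) - 2} \left(-2\right) = - 4 \sqrt{\left(5 + 2 \cdot 0\right) - 2} \left(-2\right) = - 4 \sqrt{\left(5 + 0\right) - 2} \left(-2\right) = - 4 \sqrt{5 - 2} \left(-2\right) = - 4 \sqrt{3} \left(-2\right) = 8 \sqrt{3}$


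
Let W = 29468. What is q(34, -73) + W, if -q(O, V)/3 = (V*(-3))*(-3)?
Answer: 31439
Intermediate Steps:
q(O, V) = -27*V (q(O, V) = -3*V*(-3)*(-3) = -3*(-3*V)*(-3) = -27*V)
q(34, -73) + W = -27*(-73) + 29468 = 1971 + 29468 = 31439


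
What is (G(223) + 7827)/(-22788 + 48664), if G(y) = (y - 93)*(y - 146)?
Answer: 17837/25876 ≈ 0.68933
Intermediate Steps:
G(y) = (-146 + y)*(-93 + y) (G(y) = (-93 + y)*(-146 + y) = (-146 + y)*(-93 + y))
(G(223) + 7827)/(-22788 + 48664) = ((13578 + 223**2 - 239*223) + 7827)/(-22788 + 48664) = ((13578 + 49729 - 53297) + 7827)/25876 = (10010 + 7827)*(1/25876) = 17837*(1/25876) = 17837/25876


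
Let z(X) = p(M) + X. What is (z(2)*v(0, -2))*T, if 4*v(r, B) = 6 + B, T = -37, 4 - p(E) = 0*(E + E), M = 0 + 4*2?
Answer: -222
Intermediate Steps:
M = 8 (M = 0 + 8 = 8)
p(E) = 4 (p(E) = 4 - 0*(E + E) = 4 - 0*2*E = 4 - 1*0 = 4 + 0 = 4)
v(r, B) = 3/2 + B/4 (v(r, B) = (6 + B)/4 = 3/2 + B/4)
z(X) = 4 + X
(z(2)*v(0, -2))*T = ((4 + 2)*(3/2 + (¼)*(-2)))*(-37) = (6*(3/2 - ½))*(-37) = (6*1)*(-37) = 6*(-37) = -222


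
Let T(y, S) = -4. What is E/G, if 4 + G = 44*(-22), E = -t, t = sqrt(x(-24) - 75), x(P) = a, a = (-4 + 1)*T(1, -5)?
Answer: I*sqrt(7)/324 ≈ 0.0081659*I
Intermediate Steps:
a = 12 (a = (-4 + 1)*(-4) = -3*(-4) = 12)
x(P) = 12
t = 3*I*sqrt(7) (t = sqrt(12 - 75) = sqrt(-63) = 3*I*sqrt(7) ≈ 7.9373*I)
E = -3*I*sqrt(7) ≈ -7.9373*I
G = -972 (G = -4 + 44*(-22) = -4 - 968 = -972)
E/G = -3*I*sqrt(7)/(-972) = -3*I*sqrt(7)*(-1/972) = I*sqrt(7)/324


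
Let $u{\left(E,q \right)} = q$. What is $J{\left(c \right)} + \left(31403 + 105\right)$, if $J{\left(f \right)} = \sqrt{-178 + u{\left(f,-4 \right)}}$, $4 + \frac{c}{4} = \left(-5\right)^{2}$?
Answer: $31508 + i \sqrt{182} \approx 31508.0 + 13.491 i$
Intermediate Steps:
$c = 84$ ($c = -16 + 4 \left(-5\right)^{2} = -16 + 4 \cdot 25 = -16 + 100 = 84$)
$J{\left(f \right)} = i \sqrt{182}$ ($J{\left(f \right)} = \sqrt{-178 - 4} = \sqrt{-182} = i \sqrt{182}$)
$J{\left(c \right)} + \left(31403 + 105\right) = i \sqrt{182} + \left(31403 + 105\right) = i \sqrt{182} + 31508 = 31508 + i \sqrt{182}$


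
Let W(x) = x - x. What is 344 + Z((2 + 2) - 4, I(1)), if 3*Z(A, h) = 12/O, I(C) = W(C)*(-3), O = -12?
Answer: 1031/3 ≈ 343.67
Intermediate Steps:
W(x) = 0
I(C) = 0 (I(C) = 0*(-3) = 0)
Z(A, h) = -⅓ (Z(A, h) = (12/(-12))/3 = (12*(-1/12))/3 = (⅓)*(-1) = -⅓)
344 + Z((2 + 2) - 4, I(1)) = 344 - ⅓ = 1031/3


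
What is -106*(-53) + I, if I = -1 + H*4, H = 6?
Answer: 5641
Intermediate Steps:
I = 23 (I = -1 + 6*4 = -1 + 24 = 23)
-106*(-53) + I = -106*(-53) + 23 = 5618 + 23 = 5641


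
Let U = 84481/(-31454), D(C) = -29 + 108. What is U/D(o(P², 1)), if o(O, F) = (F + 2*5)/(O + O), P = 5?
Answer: -84481/2484866 ≈ -0.033998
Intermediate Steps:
o(O, F) = (10 + F)/(2*O) (o(O, F) = (F + 10)/((2*O)) = (10 + F)*(1/(2*O)) = (10 + F)/(2*O))
D(C) = 79
U = -84481/31454 (U = 84481*(-1/31454) = -84481/31454 ≈ -2.6859)
U/D(o(P², 1)) = -84481/31454/79 = -84481/31454*1/79 = -84481/2484866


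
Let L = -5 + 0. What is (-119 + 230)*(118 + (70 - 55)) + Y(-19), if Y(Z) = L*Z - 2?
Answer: 14856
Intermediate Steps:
L = -5
Y(Z) = -2 - 5*Z (Y(Z) = -5*Z - 2 = -2 - 5*Z)
(-119 + 230)*(118 + (70 - 55)) + Y(-19) = (-119 + 230)*(118 + (70 - 55)) + (-2 - 5*(-19)) = 111*(118 + 15) + (-2 + 95) = 111*133 + 93 = 14763 + 93 = 14856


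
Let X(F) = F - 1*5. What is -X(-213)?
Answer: 218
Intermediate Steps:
X(F) = -5 + F (X(F) = F - 5 = -5 + F)
-X(-213) = -(-5 - 213) = -1*(-218) = 218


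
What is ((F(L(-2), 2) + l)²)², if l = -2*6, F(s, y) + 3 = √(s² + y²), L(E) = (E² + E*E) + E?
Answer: 106225 - 31800*√10 ≈ 5664.6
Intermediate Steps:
L(E) = E + 2*E² (L(E) = (E² + E²) + E = 2*E² + E = E + 2*E²)
F(s, y) = -3 + √(s² + y²)
l = -12
((F(L(-2), 2) + l)²)² = (((-3 + √((-2*(1 + 2*(-2)))² + 2²)) - 12)²)² = (((-3 + √((-2*(1 - 4))² + 4)) - 12)²)² = (((-3 + √((-2*(-3))² + 4)) - 12)²)² = (((-3 + √(6² + 4)) - 12)²)² = (((-3 + √(36 + 4)) - 12)²)² = (((-3 + √40) - 12)²)² = (((-3 + 2*√10) - 12)²)² = ((-15 + 2*√10)²)² = (-15 + 2*√10)⁴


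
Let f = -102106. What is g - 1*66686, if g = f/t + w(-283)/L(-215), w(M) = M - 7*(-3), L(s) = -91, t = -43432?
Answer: -131771603601/1976156 ≈ -66681.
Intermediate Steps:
w(M) = 21 + M (w(M) = M + 21 = 21 + M)
g = 10335415/1976156 (g = -102106/(-43432) + (21 - 283)/(-91) = -102106*(-1/43432) - 262*(-1/91) = 51053/21716 + 262/91 = 10335415/1976156 ≈ 5.2301)
g - 1*66686 = 10335415/1976156 - 1*66686 = 10335415/1976156 - 66686 = -131771603601/1976156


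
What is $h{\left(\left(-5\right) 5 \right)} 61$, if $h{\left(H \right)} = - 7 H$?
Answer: $10675$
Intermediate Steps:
$h{\left(\left(-5\right) 5 \right)} 61 = - 7 \left(\left(-5\right) 5\right) 61 = \left(-7\right) \left(-25\right) 61 = 175 \cdot 61 = 10675$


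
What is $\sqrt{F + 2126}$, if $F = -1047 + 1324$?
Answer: $3 \sqrt{267} \approx 49.02$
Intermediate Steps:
$F = 277$
$\sqrt{F + 2126} = \sqrt{277 + 2126} = \sqrt{2403} = 3 \sqrt{267}$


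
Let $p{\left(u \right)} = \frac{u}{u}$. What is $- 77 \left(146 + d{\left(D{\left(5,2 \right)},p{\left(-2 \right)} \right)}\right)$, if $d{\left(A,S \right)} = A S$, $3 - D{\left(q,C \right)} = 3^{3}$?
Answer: $-9394$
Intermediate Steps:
$p{\left(u \right)} = 1$
$D{\left(q,C \right)} = -24$ ($D{\left(q,C \right)} = 3 - 3^{3} = 3 - 27 = -24$)
$- 77 \left(146 + d{\left(D{\left(5,2 \right)},p{\left(-2 \right)} \right)}\right) = - 77 \left(146 - 24\right) = \left(-77\right) 122 = -9394$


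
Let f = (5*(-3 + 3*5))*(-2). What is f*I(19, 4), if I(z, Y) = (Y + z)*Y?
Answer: -11040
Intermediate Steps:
f = -120 (f = (5*(-3 + 15))*(-2) = (5*12)*(-2) = 60*(-2) = -120)
I(z, Y) = Y*(Y + z)
f*I(19, 4) = -480*(4 + 19) = -480*23 = -120*92 = -11040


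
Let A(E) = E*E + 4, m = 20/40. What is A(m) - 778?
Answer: -3095/4 ≈ -773.75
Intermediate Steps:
m = ½ (m = 20*(1/40) = ½ ≈ 0.50000)
A(E) = 4 + E² (A(E) = E² + 4 = 4 + E²)
A(m) - 778 = (4 + (½)²) - 778 = (4 + ¼) - 778 = 17/4 - 778 = -3095/4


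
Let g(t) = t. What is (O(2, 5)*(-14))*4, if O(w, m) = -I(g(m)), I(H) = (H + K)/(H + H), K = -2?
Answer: 84/5 ≈ 16.800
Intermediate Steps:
I(H) = (-2 + H)/(2*H) (I(H) = (H - 2)/(H + H) = (-2 + H)/((2*H)) = (-2 + H)*(1/(2*H)) = (-2 + H)/(2*H))
O(w, m) = -(-2 + m)/(2*m)
(O(2, 5)*(-14))*4 = (((½)*(2 - 1*5)/5)*(-14))*4 = (((½)*(⅕)*(2 - 5))*(-14))*4 = (((½)*(⅕)*(-3))*(-14))*4 = -3/10*(-14)*4 = (21/5)*4 = 84/5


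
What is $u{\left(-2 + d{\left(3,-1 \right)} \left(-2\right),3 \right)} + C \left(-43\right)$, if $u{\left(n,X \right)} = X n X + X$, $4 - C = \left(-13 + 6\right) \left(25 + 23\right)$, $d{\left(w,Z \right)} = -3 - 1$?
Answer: $-14563$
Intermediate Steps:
$d{\left(w,Z \right)} = -4$ ($d{\left(w,Z \right)} = -3 - 1 = -4$)
$C = 340$ ($C = 4 - \left(-13 + 6\right) \left(25 + 23\right) = 4 - \left(-7\right) 48 = 4 - -336 = 4 + 336 = 340$)
$u{\left(n,X \right)} = X + n X^{2}$ ($u{\left(n,X \right)} = n X^{2} + X = X + n X^{2}$)
$u{\left(-2 + d{\left(3,-1 \right)} \left(-2\right),3 \right)} + C \left(-43\right) = 3 \left(1 + 3 \left(-2 - -8\right)\right) + 340 \left(-43\right) = 3 \left(1 + 3 \left(-2 + 8\right)\right) - 14620 = 3 \left(1 + 3 \cdot 6\right) - 14620 = 3 \left(1 + 18\right) - 14620 = 3 \cdot 19 - 14620 = 57 - 14620 = -14563$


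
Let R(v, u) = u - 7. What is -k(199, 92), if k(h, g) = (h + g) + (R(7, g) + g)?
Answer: -468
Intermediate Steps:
R(v, u) = -7 + u
k(h, g) = -7 + h + 3*g (k(h, g) = (h + g) + ((-7 + g) + g) = (g + h) + (-7 + 2*g) = -7 + h + 3*g)
-k(199, 92) = -(-7 + 199 + 3*92) = -(-7 + 199 + 276) = -1*468 = -468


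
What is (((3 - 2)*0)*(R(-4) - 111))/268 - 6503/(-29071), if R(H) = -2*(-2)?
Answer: 929/4153 ≈ 0.22369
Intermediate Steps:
R(H) = 4
(((3 - 2)*0)*(R(-4) - 111))/268 - 6503/(-29071) = (((3 - 2)*0)*(4 - 111))/268 - 6503/(-29071) = ((1*0)*(-107))*(1/268) - 6503*(-1/29071) = (0*(-107))*(1/268) + 929/4153 = 0*(1/268) + 929/4153 = 0 + 929/4153 = 929/4153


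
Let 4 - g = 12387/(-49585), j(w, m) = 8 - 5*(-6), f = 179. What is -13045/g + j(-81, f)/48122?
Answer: -15563524812012/5070302347 ≈ -3069.5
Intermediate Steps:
j(w, m) = 38 (j(w, m) = 8 + 30 = 38)
g = 210727/49585 (g = 4 - 12387/(-49585) = 4 - 12387*(-1)/49585 = 4 - 1*(-12387/49585) = 4 + 12387/49585 = 210727/49585 ≈ 4.2498)
-13045/g + j(-81, f)/48122 = -13045/210727/49585 + 38/48122 = -13045*49585/210727 + 38*(1/48122) = -646836325/210727 + 19/24061 = -15563524812012/5070302347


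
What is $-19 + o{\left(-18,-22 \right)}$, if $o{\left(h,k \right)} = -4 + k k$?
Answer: $461$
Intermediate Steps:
$o{\left(h,k \right)} = -4 + k^{2}$
$-19 + o{\left(-18,-22 \right)} = -19 - \left(4 - \left(-22\right)^{2}\right) = -19 + \left(-4 + 484\right) = -19 + 480 = 461$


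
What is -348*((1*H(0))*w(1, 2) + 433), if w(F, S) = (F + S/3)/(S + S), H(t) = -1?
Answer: -150539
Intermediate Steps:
w(F, S) = (F + S/3)/(2*S) (w(F, S) = (F + S*(⅓))/((2*S)) = (F + S/3)*(1/(2*S)) = (F + S/3)/(2*S))
-348*((1*H(0))*w(1, 2) + 433) = -348*((1*(-1))*((⅙)*(2 + 3*1)/2) + 433) = -348*(-(2 + 3)/(6*2) + 433) = -348*(-5/(6*2) + 433) = -348*(-1*5/12 + 433) = -348*(-5/12 + 433) = -348*5191/12 = -150539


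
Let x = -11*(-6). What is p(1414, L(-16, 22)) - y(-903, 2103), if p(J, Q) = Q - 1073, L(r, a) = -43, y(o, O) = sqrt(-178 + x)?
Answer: -1116 - 4*I*sqrt(7) ≈ -1116.0 - 10.583*I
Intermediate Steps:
x = 66
y(o, O) = 4*I*sqrt(7) (y(o, O) = sqrt(-178 + 66) = sqrt(-112) = 4*I*sqrt(7))
p(J, Q) = -1073 + Q
p(1414, L(-16, 22)) - y(-903, 2103) = (-1073 - 43) - 4*I*sqrt(7) = -1116 - 4*I*sqrt(7)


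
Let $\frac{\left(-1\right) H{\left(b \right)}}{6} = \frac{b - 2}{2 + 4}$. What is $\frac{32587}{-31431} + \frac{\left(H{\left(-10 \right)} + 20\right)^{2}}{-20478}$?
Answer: $- \frac{116583655}{107274003} \approx -1.0868$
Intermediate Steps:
$H{\left(b \right)} = 2 - b$ ($H{\left(b \right)} = - 6 \frac{b - 2}{2 + 4} = - 6 \frac{-2 + b}{6} = - 6 \left(-2 + b\right) \frac{1}{6} = - 6 \left(- \frac{1}{3} + \frac{b}{6}\right) = 2 - b$)
$\frac{32587}{-31431} + \frac{\left(H{\left(-10 \right)} + 20\right)^{2}}{-20478} = \frac{32587}{-31431} + \frac{\left(\left(2 - -10\right) + 20\right)^{2}}{-20478} = 32587 \left(- \frac{1}{31431}\right) + \left(\left(2 + 10\right) + 20\right)^{2} \left(- \frac{1}{20478}\right) = - \frac{32587}{31431} + \left(12 + 20\right)^{2} \left(- \frac{1}{20478}\right) = - \frac{32587}{31431} + 32^{2} \left(- \frac{1}{20478}\right) = - \frac{32587}{31431} + 1024 \left(- \frac{1}{20478}\right) = - \frac{32587}{31431} - \frac{512}{10239} = - \frac{116583655}{107274003}$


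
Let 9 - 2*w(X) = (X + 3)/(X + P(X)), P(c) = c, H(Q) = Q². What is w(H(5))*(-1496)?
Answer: -157828/25 ≈ -6313.1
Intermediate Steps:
w(X) = 9/2 - (3 + X)/(4*X) (w(X) = 9/2 - (X + 3)/(2*(X + X)) = 9/2 - (3 + X)/(2*(2*X)) = 9/2 - (3 + X)*1/(2*X)/2 = 9/2 - (3 + X)/(4*X))
w(H(5))*(-1496) = ((-3 + 17*5²)/(4*(5²)))*(-1496) = ((¼)*(-3 + 17*25)/25)*(-1496) = ((¼)*(1/25)*(-3 + 425))*(-1496) = ((¼)*(1/25)*422)*(-1496) = (211/50)*(-1496) = -157828/25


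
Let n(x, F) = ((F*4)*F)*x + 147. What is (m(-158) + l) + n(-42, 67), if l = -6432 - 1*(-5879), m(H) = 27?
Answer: -754531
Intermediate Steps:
l = -553 (l = -6432 + 5879 = -553)
n(x, F) = 147 + 4*x*F² (n(x, F) = ((4*F)*F)*x + 147 = (4*F²)*x + 147 = 4*x*F² + 147 = 147 + 4*x*F²)
(m(-158) + l) + n(-42, 67) = (27 - 553) + (147 + 4*(-42)*67²) = -526 + (147 + 4*(-42)*4489) = -526 + (147 - 754152) = -526 - 754005 = -754531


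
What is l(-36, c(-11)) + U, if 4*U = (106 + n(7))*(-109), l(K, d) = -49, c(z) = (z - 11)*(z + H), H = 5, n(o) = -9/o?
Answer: -81269/28 ≈ -2902.5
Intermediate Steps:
c(z) = (-11 + z)*(5 + z) (c(z) = (z - 11)*(z + 5) = (-11 + z)*(5 + z))
U = -79897/28 (U = ((106 - 9/7)*(-109))/4 = ((733/7)*(-109))/4 = (¼)*(-79897/7) = -79897/28 ≈ -2853.5)
l(-36, c(-11)) + U = -49 - 79897/28 = -81269/28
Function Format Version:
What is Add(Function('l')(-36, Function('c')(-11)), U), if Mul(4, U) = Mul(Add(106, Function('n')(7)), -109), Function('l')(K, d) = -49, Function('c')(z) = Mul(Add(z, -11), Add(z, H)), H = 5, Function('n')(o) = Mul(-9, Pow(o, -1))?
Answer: Rational(-81269, 28) ≈ -2902.5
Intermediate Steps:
Function('c')(z) = Mul(Add(-11, z), Add(5, z)) (Function('c')(z) = Mul(Add(z, -11), Add(z, 5)) = Mul(Add(-11, z), Add(5, z)))
U = Rational(-79897, 28) (U = Mul(Rational(1, 4), Mul(Add(106, Mul(-9, Pow(7, -1))), -109)) = Mul(Rational(1, 4), Mul(Add(106, Mul(-9, Rational(1, 7))), -109)) = Mul(Rational(1, 4), Mul(Add(106, Rational(-9, 7)), -109)) = Mul(Rational(1, 4), Mul(Rational(733, 7), -109)) = Mul(Rational(1, 4), Rational(-79897, 7)) = Rational(-79897, 28) ≈ -2853.5)
Add(Function('l')(-36, Function('c')(-11)), U) = Add(-49, Rational(-79897, 28)) = Rational(-81269, 28)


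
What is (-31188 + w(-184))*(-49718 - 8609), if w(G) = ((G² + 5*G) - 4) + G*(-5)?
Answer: -155383128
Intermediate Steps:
w(G) = -4 + G² (w(G) = (-4 + G² + 5*G) - 5*G = -4 + G²)
(-31188 + w(-184))*(-49718 - 8609) = (-31188 + (-4 + (-184)²))*(-49718 - 8609) = (-31188 + (-4 + 33856))*(-58327) = (-31188 + 33852)*(-58327) = 2664*(-58327) = -155383128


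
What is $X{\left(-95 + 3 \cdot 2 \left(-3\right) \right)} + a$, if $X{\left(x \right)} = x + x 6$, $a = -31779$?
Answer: $-32570$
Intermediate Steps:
$X{\left(x \right)} = 7 x$ ($X{\left(x \right)} = x + 6 x = 7 x$)
$X{\left(-95 + 3 \cdot 2 \left(-3\right) \right)} + a = 7 \left(-95 + 3 \cdot 2 \left(-3\right)\right) - 31779 = 7 \left(-95 + 6 \left(-3\right)\right) - 31779 = 7 \left(-95 - 18\right) - 31779 = 7 \left(-113\right) - 31779 = -791 - 31779 = -32570$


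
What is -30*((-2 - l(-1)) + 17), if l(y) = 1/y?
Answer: -480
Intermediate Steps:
l(y) = 1/y
-30*((-2 - l(-1)) + 17) = -30*((-2 - 1/(-1)) + 17) = -30*((-2 - 1*(-1)) + 17) = -30*((-2 + 1) + 17) = -30*(-1 + 17) = -30*16 = -480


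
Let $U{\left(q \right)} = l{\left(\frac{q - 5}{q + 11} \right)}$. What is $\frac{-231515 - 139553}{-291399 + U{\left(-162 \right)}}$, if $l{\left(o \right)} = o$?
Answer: $\frac{28015634}{22000541} \approx 1.2734$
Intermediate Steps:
$U{\left(q \right)} = \frac{-5 + q}{11 + q}$ ($U{\left(q \right)} = \frac{q - 5}{q + 11} = \frac{-5 + q}{11 + q}$)
$\frac{-231515 - 139553}{-291399 + U{\left(-162 \right)}} = \frac{-231515 - 139553}{-291399 + \frac{-5 - 162}{11 - 162}} = - \frac{371068}{-291399 + \frac{1}{-151} \left(-167\right)} = - \frac{371068}{-291399 - - \frac{167}{151}} = - \frac{371068}{-291399 + \frac{167}{151}} = - \frac{371068}{- \frac{44001082}{151}} = \left(-371068\right) \left(- \frac{151}{44001082}\right) = \frac{28015634}{22000541}$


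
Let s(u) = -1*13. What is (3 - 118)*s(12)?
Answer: 1495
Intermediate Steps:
s(u) = -13
(3 - 118)*s(12) = (3 - 118)*(-13) = -115*(-13) = 1495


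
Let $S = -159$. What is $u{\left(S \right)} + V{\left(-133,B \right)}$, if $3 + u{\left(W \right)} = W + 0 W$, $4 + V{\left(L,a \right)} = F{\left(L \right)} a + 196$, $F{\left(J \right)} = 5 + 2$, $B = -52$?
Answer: $-334$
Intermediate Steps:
$F{\left(J \right)} = 7$
$V{\left(L,a \right)} = 192 + 7 a$ ($V{\left(L,a \right)} = -4 + \left(7 a + 196\right) = -4 + \left(196 + 7 a\right) = 192 + 7 a$)
$u{\left(W \right)} = -3 + W$ ($u{\left(W \right)} = -3 + \left(W + 0 W\right) = -3 + \left(W + 0\right) = -3 + W$)
$u{\left(S \right)} + V{\left(-133,B \right)} = \left(-3 - 159\right) + \left(192 + 7 \left(-52\right)\right) = -162 + \left(192 - 364\right) = -162 - 172 = -334$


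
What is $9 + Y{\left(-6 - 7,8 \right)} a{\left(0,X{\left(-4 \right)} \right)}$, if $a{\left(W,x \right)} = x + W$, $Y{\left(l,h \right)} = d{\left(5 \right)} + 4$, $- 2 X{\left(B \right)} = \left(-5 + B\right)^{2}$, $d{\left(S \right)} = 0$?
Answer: $-153$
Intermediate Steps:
$X{\left(B \right)} = - \frac{\left(-5 + B\right)^{2}}{2}$
$Y{\left(l,h \right)} = 4$ ($Y{\left(l,h \right)} = 0 + 4 = 4$)
$a{\left(W,x \right)} = W + x$
$9 + Y{\left(-6 - 7,8 \right)} a{\left(0,X{\left(-4 \right)} \right)} = 9 + 4 \left(0 - \frac{\left(-5 - 4\right)^{2}}{2}\right) = 9 + 4 \left(0 - \frac{\left(-9\right)^{2}}{2}\right) = 9 + 4 \left(0 - \frac{81}{2}\right) = 9 + 4 \left(- \frac{81}{2}\right) = 9 - 162 = -153$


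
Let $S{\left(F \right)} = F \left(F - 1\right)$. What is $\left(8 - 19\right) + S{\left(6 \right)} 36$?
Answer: $1069$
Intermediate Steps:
$S{\left(F \right)} = F \left(-1 + F\right)$
$\left(8 - 19\right) + S{\left(6 \right)} 36 = \left(8 - 19\right) + 6 \left(-1 + 6\right) 36 = -11 + 6 \cdot 5 \cdot 36 = -11 + 30 \cdot 36 = -11 + 1080 = 1069$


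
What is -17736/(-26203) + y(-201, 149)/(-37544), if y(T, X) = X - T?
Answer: 328354667/491882716 ≈ 0.66755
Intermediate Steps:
-17736/(-26203) + y(-201, 149)/(-37544) = -17736/(-26203) + (149 - 1*(-201))/(-37544) = -17736*(-1/26203) + (149 + 201)*(-1/37544) = 17736/26203 + 350*(-1/37544) = 17736/26203 - 175/18772 = 328354667/491882716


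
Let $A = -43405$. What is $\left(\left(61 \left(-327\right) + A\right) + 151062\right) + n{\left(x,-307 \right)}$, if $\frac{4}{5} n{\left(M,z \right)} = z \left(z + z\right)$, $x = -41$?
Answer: $\frac{646665}{2} \approx 3.2333 \cdot 10^{5}$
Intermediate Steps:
$n{\left(M,z \right)} = \frac{5 z^{2}}{2}$ ($n{\left(M,z \right)} = \frac{5 z \left(z + z\right)}{4} = \frac{5 z 2 z}{4} = \frac{5 \cdot 2 z^{2}}{4} = \frac{5 z^{2}}{2}$)
$\left(\left(61 \left(-327\right) + A\right) + 151062\right) + n{\left(x,-307 \right)} = \left(\left(61 \left(-327\right) - 43405\right) + 151062\right) + \frac{5 \left(-307\right)^{2}}{2} = \left(\left(-19947 - 43405\right) + 151062\right) + \frac{5}{2} \cdot 94249 = \left(-63352 + 151062\right) + \frac{471245}{2} = 87710 + \frac{471245}{2} = \frac{646665}{2}$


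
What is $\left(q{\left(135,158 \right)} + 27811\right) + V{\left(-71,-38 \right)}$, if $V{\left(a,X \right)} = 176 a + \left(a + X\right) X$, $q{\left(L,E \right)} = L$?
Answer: $19592$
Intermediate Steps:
$V{\left(a,X \right)} = 176 a + X \left(X + a\right)$ ($V{\left(a,X \right)} = 176 a + \left(X + a\right) X = 176 a + X \left(X + a\right)$)
$\left(q{\left(135,158 \right)} + 27811\right) + V{\left(-71,-38 \right)} = \left(135 + 27811\right) + \left(\left(-38\right)^{2} + 176 \left(-71\right) - -2698\right) = 27946 + \left(1444 - 12496 + 2698\right) = 27946 - 8354 = 19592$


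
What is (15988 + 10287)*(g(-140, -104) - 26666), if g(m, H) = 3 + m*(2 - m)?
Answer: -1222917325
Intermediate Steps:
(15988 + 10287)*(g(-140, -104) - 26666) = (15988 + 10287)*((3 - 1*(-140)² + 2*(-140)) - 26666) = 26275*((3 - 1*19600 - 280) - 26666) = 26275*((3 - 19600 - 280) - 26666) = 26275*(-19877 - 26666) = 26275*(-46543) = -1222917325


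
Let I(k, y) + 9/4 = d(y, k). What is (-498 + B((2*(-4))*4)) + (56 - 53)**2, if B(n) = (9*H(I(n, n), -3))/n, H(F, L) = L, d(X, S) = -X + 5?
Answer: -15621/32 ≈ -488.16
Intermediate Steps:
d(X, S) = 5 - X
I(k, y) = 11/4 - y (I(k, y) = -9/4 + (5 - y) = 11/4 - y)
B(n) = -27/n (B(n) = (9*(-3))/n = -27/n)
(-498 + B((2*(-4))*4)) + (56 - 53)**2 = (-498 - 27/((2*(-4))*4)) + (56 - 53)**2 = (-498 - 27/((-8*4))) + 3**2 = (-498 - 27/(-32)) + 9 = (-498 - 27*(-1/32)) + 9 = (-498 + 27/32) + 9 = -15909/32 + 9 = -15621/32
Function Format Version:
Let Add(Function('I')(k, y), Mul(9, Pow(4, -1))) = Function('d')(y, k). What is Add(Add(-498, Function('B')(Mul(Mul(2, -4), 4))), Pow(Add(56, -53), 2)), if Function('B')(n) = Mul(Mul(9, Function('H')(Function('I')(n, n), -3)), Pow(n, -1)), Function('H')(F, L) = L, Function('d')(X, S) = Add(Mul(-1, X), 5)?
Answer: Rational(-15621, 32) ≈ -488.16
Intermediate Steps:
Function('d')(X, S) = Add(5, Mul(-1, X))
Function('I')(k, y) = Add(Rational(11, 4), Mul(-1, y)) (Function('I')(k, y) = Add(Rational(-9, 4), Add(5, Mul(-1, y))) = Add(Rational(11, 4), Mul(-1, y)))
Function('B')(n) = Mul(-27, Pow(n, -1)) (Function('B')(n) = Mul(Mul(9, -3), Pow(n, -1)) = Mul(-27, Pow(n, -1)))
Add(Add(-498, Function('B')(Mul(Mul(2, -4), 4))), Pow(Add(56, -53), 2)) = Add(Add(-498, Mul(-27, Pow(Mul(Mul(2, -4), 4), -1))), Pow(Add(56, -53), 2)) = Add(Add(-498, Mul(-27, Pow(Mul(-8, 4), -1))), Pow(3, 2)) = Add(Add(-498, Mul(-27, Pow(-32, -1))), 9) = Add(Add(-498, Mul(-27, Rational(-1, 32))), 9) = Add(Add(-498, Rational(27, 32)), 9) = Add(Rational(-15909, 32), 9) = Rational(-15621, 32)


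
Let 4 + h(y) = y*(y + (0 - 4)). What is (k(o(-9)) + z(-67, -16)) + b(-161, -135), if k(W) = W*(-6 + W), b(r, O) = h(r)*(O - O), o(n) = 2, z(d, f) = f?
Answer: -24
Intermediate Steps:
h(y) = -4 + y*(-4 + y) (h(y) = -4 + y*(y + (0 - 4)) = -4 + y*(y - 4) = -4 + y*(-4 + y))
b(r, O) = 0 (b(r, O) = (-4 + r**2 - 4*r)*(O - O) = (-4 + r**2 - 4*r)*0 = 0)
(k(o(-9)) + z(-67, -16)) + b(-161, -135) = (2*(-6 + 2) - 16) + 0 = (2*(-4) - 16) + 0 = (-8 - 16) + 0 = -24 + 0 = -24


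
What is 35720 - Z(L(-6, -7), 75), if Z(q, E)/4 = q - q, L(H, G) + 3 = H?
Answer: 35720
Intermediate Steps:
L(H, G) = -3 + H
Z(q, E) = 0 (Z(q, E) = 4*(q - q) = 4*0 = 0)
35720 - Z(L(-6, -7), 75) = 35720 - 1*0 = 35720 + 0 = 35720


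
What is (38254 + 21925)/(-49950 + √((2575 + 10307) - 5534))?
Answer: -1502970525/1247497576 - 60179*√1837/1247497576 ≈ -1.2069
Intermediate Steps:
(38254 + 21925)/(-49950 + √((2575 + 10307) - 5534)) = 60179/(-49950 + √(12882 - 5534)) = 60179/(-49950 + √7348) = 60179/(-49950 + 2*√1837)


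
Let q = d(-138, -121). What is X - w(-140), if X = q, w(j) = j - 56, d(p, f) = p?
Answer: 58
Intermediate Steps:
q = -138
w(j) = -56 + j
X = -138
X - w(-140) = -138 - (-56 - 140) = -138 - 1*(-196) = -138 + 196 = 58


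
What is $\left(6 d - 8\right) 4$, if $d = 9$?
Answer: $184$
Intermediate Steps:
$\left(6 d - 8\right) 4 = \left(6 \cdot 9 - 8\right) 4 = \left(54 - 8\right) 4 = 46 \cdot 4 = 184$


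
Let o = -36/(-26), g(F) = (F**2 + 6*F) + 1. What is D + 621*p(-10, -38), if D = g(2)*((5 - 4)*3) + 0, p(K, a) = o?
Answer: 11841/13 ≈ 910.85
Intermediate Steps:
g(F) = 1 + F**2 + 6*F
o = 18/13 (o = -36*(-1/26) = 18/13 ≈ 1.3846)
p(K, a) = 18/13
D = 51 (D = (1 + 2**2 + 6*2)*((5 - 4)*3) + 0 = (1 + 4 + 12)*(1*3) + 0 = 17*3 + 0 = 51 + 0 = 51)
D + 621*p(-10, -38) = 51 + 621*(18/13) = 51 + 11178/13 = 11841/13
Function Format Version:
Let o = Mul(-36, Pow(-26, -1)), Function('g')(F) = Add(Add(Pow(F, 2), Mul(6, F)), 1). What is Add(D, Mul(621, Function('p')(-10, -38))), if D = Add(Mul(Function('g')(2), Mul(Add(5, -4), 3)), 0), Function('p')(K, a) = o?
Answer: Rational(11841, 13) ≈ 910.85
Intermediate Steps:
Function('g')(F) = Add(1, Pow(F, 2), Mul(6, F))
o = Rational(18, 13) (o = Mul(-36, Rational(-1, 26)) = Rational(18, 13) ≈ 1.3846)
Function('p')(K, a) = Rational(18, 13)
D = 51 (D = Add(Mul(Add(1, Pow(2, 2), Mul(6, 2)), Mul(Add(5, -4), 3)), 0) = Add(Mul(Add(1, 4, 12), Mul(1, 3)), 0) = Add(Mul(17, 3), 0) = Add(51, 0) = 51)
Add(D, Mul(621, Function('p')(-10, -38))) = Add(51, Mul(621, Rational(18, 13))) = Add(51, Rational(11178, 13)) = Rational(11841, 13)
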